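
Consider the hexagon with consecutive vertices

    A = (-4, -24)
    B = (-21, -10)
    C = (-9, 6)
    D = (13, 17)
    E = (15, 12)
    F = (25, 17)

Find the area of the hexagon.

793.5

Apply Gauss's area formula: 2A = Σ (x_i·y_{i+1} − x_{i+1}·y_i), indices taken mod 6.
A→B: (-4)(-10) − (-21)(-24) = -464
B→C: (-21)(6) − (-9)(-10) = -216
C→D: (-9)(17) − (13)(6) = -231
D→E: (13)(12) − (15)(17) = -99
E→F: (15)(17) − (25)(12) = -45
F→A: (25)(-24) − (-4)(17) = -532
Σ = -1587
Area = |Σ|/2 = 793.5.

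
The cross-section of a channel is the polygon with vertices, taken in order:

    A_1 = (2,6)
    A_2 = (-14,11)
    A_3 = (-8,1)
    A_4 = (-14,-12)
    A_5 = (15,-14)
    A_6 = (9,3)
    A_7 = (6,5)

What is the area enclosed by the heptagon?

445

Σ = (106) + (74) + (110) + (376) + (171) + (27) + (26) = 890
Area = |Σ|/2 = 445.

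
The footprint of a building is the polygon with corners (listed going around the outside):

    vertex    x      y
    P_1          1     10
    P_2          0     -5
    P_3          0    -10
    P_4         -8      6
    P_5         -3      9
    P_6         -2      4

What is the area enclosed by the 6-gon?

78.5

Cross-terms: -5, 0, -80, -54, 6, -24  ⇒  Σ = -157
Area = |Σ|/2 = 78.5.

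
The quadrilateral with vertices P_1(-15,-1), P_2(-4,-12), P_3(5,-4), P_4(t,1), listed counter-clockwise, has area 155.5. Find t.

Write out the shoelace sum; only the two edges meeting at P_4 involve t:
2·Area = [(5·1 − t·(-4)) + (t·(-1) − (-15)·1)] + 252
       = 3·t + 272 = 311
⇒ t = 13.

13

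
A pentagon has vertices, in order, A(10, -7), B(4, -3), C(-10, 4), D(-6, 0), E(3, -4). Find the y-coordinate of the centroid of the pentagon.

Apply the shoelace formula. First the cross-terms c_i = x_i·y_{i+1} − x_{i+1}·y_i:
  -2, -14, 24, 24, 19  ⇒  2A = 51, A = 25.5.
Then Σ (y_i + y_{i+1})·c_i = -203, so ȳ = -203 / (6·25.5) = -203/153.

-203/153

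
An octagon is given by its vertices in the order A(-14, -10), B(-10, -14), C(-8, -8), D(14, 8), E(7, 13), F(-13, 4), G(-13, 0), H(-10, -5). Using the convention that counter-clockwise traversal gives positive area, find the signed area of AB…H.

Cross-terms: 96, -32, 48, 126, 197, 52, 65, 30  ⇒  Σ = 582
Signed area = Σ/2 = 291 (positive ⇒ counter-clockwise traversal).

291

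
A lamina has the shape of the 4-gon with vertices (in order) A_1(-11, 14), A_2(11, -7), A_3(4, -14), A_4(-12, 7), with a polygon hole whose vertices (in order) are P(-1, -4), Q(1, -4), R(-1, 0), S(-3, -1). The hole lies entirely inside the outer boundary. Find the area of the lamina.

209

Outer boundary:
A_1→A_2: (-11)(-7) − (11)(14) = -77
A_2→A_3: (11)(-14) − (4)(-7) = -126
A_3→A_4: (4)(7) − (-12)(-14) = -140
A_4→A_1: (-12)(14) − (-11)(7) = -91
Σ = -434
Area = |Σ|/2 = 217.
Hole:
P→Q: (-1)(-4) − (1)(-4) = 8
Q→R: (1)(0) − (-1)(-4) = -4
R→S: (-1)(-1) − (-3)(0) = 1
S→P: (-3)(-4) − (-1)(-1) = 11
Σ = 16
Area = |Σ|/2 = 8.
Net area = 217 − 8 = 209.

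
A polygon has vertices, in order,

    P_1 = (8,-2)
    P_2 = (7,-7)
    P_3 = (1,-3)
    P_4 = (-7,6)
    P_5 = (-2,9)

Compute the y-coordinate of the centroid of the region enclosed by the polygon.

Apply Gauss's area formula. First the cross-terms c_i = x_i·y_{i+1} − x_{i+1}·y_i:
  -42, -14, -15, -51, -68  ⇒  2A = -190, A = -95.
Then Σ (y_i + y_{i+1})·c_i = -768, so ȳ = -768 / (6·(-95)) = 128/95.

128/95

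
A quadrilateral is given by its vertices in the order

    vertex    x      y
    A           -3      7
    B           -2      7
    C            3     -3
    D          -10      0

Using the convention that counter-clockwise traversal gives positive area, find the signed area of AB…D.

-61

Apply the shoelace formula: 2A = Σ (x_i·y_{i+1} − x_{i+1}·y_i), indices taken mod 4.
Cross-terms: -7, -15, -30, -70  ⇒  Σ = -122
Signed area = Σ/2 = -61 (negative ⇒ clockwise traversal).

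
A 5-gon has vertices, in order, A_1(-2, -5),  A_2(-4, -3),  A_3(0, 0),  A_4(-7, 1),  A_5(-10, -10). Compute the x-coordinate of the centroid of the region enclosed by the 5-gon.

Apply the shoelace formula. First the cross-terms c_i = x_i·y_{i+1} − x_{i+1}·y_i:
  -14, 0, 0, 80, 30  ⇒  2A = 96, A = 48.
Then Σ (x_i + x_{i+1})·c_i = -1636, so x̄ = -1636 / (6·48) = -409/72.

-409/72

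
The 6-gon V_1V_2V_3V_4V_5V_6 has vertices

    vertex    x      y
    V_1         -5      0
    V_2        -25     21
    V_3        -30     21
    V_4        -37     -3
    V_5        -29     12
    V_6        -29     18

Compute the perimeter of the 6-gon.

112

|V_1V_2| = √((-20)² + (21)²) = √841 = 29
|V_2V_3| = √((-5)² + (0)²) = √25 = 5
|V_3V_4| = √((-7)² + (-24)²) = √625 = 25
|V_4V_5| = √((8)² + (15)²) = √289 = 17
|V_5V_6| = √((0)² + (6)²) = √36 = 6
|V_6V_1| = √((24)² + (-18)²) = √900 = 30
Perimeter = 29 + 5 + 25 + 17 + 6 + 30 = 112.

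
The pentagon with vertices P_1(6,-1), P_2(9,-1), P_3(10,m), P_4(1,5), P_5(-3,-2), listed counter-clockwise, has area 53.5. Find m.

The doubled signed area Σ (x_i y_{i+1} − x_{i+1} y_i) is linear in m.
With m=0 it equals 91; the coefficient of m is 8 (from the two edges through P_3).
So 8·m + 91 = 2·53.5 = 107 ⇒ m = 2.

2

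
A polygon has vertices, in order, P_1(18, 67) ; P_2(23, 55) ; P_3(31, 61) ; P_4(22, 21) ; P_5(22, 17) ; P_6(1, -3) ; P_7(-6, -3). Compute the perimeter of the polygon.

|P_1P_2| = √((5)² + (-12)²) = √169 = 13
|P_2P_3| = √((8)² + (6)²) = √100 = 10
|P_3P_4| = √((-9)² + (-40)²) = √1681 = 41
|P_4P_5| = √((0)² + (-4)²) = √16 = 4
|P_5P_6| = √((-21)² + (-20)²) = √841 = 29
|P_6P_7| = √((-7)² + (0)²) = √49 = 7
|P_7P_1| = √((24)² + (70)²) = √5476 = 74
Perimeter = 13 + 10 + 41 + 4 + 29 + 7 + 74 = 178.

178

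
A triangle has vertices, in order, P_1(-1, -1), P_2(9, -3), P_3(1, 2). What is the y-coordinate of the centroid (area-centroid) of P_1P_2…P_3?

Apply the surveyor's formula. First the cross-terms c_i = x_i·y_{i+1} − x_{i+1}·y_i:
  12, 21, 1  ⇒  2A = 34, A = 17.
Then Σ (y_i + y_{i+1})·c_i = -68, so ȳ = -68 / (6·17) = -2/3.

-2/3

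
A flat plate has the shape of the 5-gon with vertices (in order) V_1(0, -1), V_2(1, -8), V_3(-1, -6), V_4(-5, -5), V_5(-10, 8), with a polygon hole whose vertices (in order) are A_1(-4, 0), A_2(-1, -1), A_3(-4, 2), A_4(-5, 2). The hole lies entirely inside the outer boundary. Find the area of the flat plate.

Outer boundary:
Apply Gauss's area formula: 2A = Σ (x_i·y_{i+1} − x_{i+1}·y_i), indices taken mod 5.
Cross-terms: 1, -14, -25, -90, 10  ⇒  Σ = -118
Area = |Σ|/2 = 59.
Hole:
Σ = (4) + (-6) + (2) + (8) = 8
Area = |Σ|/2 = 4.
Net area = 59 − 4 = 55.

55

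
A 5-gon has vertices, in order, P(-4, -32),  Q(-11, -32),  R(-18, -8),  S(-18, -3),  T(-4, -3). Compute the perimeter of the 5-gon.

|PQ| = √((-7)² + (0)²) = √49 = 7
|QR| = √((-7)² + (24)²) = √625 = 25
|RS| = √((0)² + (5)²) = √25 = 5
|ST| = √((14)² + (0)²) = √196 = 14
|TP| = √((0)² + (-29)²) = √841 = 29
Perimeter = 7 + 25 + 5 + 14 + 29 = 80.

80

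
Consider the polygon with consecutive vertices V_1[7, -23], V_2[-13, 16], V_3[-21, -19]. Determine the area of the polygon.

506

Apply the shoelace formula: 2A = Σ (x_i·y_{i+1} − x_{i+1}·y_i), indices taken mod 3.
V_1→V_2: (7)(16) − (-13)(-23) = -187
V_2→V_3: (-13)(-19) − (-21)(16) = 583
V_3→V_1: (-21)(-23) − (7)(-19) = 616
Σ = 1012
Area = |Σ|/2 = 506.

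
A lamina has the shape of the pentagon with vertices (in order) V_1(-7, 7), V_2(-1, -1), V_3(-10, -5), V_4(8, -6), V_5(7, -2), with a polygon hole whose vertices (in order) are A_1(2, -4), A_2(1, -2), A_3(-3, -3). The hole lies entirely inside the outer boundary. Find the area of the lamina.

Outer boundary:
Apply the shoelace formula: 2A = Σ (x_i·y_{i+1} − x_{i+1}·y_i), indices taken mod 5.
V_1→V_2: (-7)(-1) − (-1)(7) = 14
V_2→V_3: (-1)(-5) − (-10)(-1) = -5
V_3→V_4: (-10)(-6) − (8)(-5) = 100
V_4→V_5: (8)(-2) − (7)(-6) = 26
V_5→V_1: (7)(7) − (-7)(-2) = 35
Σ = 170
Area = |Σ|/2 = 85.
Hole:
Apply the shoelace (surveyor's) formula: 2A = Σ (x_i·y_{i+1} − x_{i+1}·y_i), indices taken mod 3.
A_1→A_2: (2)(-2) − (1)(-4) = 0
A_2→A_3: (1)(-3) − (-3)(-2) = -9
A_3→A_1: (-3)(-4) − (2)(-3) = 18
Σ = 9
Area = |Σ|/2 = 4.5.
Net area = 85 − 4.5 = 80.5.

80.5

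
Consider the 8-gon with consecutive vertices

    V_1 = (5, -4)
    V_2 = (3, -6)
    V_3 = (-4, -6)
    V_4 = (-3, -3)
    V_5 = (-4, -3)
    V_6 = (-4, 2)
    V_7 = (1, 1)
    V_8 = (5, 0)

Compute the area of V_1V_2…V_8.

60

Apply the surveyor's formula: 2A = Σ (x_i·y_{i+1} − x_{i+1}·y_i), indices taken mod 8.
Cross-terms: -18, -42, -6, -3, -20, -6, -5, -20  ⇒  Σ = -120
Area = |Σ|/2 = 60.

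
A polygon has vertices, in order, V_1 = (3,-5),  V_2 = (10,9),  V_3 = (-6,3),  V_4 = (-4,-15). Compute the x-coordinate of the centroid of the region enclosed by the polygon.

21/82

Apply the shoelace (surveyor's) formula. First the cross-terms c_i = x_i·y_{i+1} − x_{i+1}·y_i:
  77, 84, 102, 65  ⇒  2A = 328, A = 164.
Then Σ (x_i + x_{i+1})·c_i = 252, so x̄ = 252 / (6·164) = 21/82.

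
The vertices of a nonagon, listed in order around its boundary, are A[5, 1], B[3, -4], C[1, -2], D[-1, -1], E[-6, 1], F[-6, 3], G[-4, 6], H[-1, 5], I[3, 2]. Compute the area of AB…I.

54.5

Apply the surveyor's formula: 2A = Σ (x_i·y_{i+1} − x_{i+1}·y_i), indices taken mod 9.
Σ = (-23) + (-2) + (-3) + (-7) + (-12) + (-24) + (-14) + (-17) + (-7) = -109
Area = |Σ|/2 = 54.5.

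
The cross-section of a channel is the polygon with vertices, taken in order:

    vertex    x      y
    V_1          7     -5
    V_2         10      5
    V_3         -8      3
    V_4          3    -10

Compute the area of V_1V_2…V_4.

140.5

Apply the shoelace (surveyor's) formula: 2A = Σ (x_i·y_{i+1} − x_{i+1}·y_i), indices taken mod 4.
Cross-terms: 85, 70, 71, 55  ⇒  Σ = 281
Area = |Σ|/2 = 140.5.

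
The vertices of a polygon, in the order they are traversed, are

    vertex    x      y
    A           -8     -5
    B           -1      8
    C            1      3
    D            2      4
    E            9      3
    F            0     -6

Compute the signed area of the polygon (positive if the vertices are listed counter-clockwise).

-107

Apply the shoelace (surveyor's) formula: 2A = Σ (x_i·y_{i+1} − x_{i+1}·y_i), indices taken mod 6.
Cross-terms: -69, -11, -2, -30, -54, -48  ⇒  Σ = -214
Signed area = Σ/2 = -107 (negative ⇒ clockwise traversal).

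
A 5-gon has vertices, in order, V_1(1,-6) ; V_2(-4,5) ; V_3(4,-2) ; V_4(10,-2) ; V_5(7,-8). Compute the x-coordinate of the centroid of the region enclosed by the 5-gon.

167/51

Apply the surveyor's formula. First the cross-terms c_i = x_i·y_{i+1} − x_{i+1}·y_i:
  -19, -12, 12, -66, -34  ⇒  2A = -119, A = -59.5.
Then Σ (x_i + x_{i+1})·c_i = -1169, so x̄ = -1169 / (6·(-59.5)) = 167/51.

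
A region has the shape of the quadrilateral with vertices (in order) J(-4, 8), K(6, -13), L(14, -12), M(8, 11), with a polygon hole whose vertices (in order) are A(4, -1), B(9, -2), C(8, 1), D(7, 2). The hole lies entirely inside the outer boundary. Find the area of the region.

Outer boundary:
Apply the shoelace (surveyor's) formula: 2A = Σ (x_i·y_{i+1} − x_{i+1}·y_i), indices taken mod 4.
Σ = (4) + (110) + (250) + (108) = 472
Area = |Σ|/2 = 236.
Hole:
A→B: (4)(-2) − (9)(-1) = 1
B→C: (9)(1) − (8)(-2) = 25
C→D: (8)(2) − (7)(1) = 9
D→A: (7)(-1) − (4)(2) = -15
Σ = 20
Area = |Σ|/2 = 10.
Net area = 236 − 10 = 226.

226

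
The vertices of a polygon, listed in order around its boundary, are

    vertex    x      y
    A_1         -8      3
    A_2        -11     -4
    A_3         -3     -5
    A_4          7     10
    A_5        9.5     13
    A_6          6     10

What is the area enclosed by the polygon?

112

Apply the surveyor's formula: 2A = Σ (x_i·y_{i+1} − x_{i+1}·y_i), indices taken mod 6.
Σ = (65) + (43) + (5) + (-4) + (17) + (98) = 224
Area = |Σ|/2 = 112.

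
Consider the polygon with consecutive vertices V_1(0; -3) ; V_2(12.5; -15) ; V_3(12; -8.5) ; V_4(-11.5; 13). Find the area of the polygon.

102

Σ = (37.5) + (73.75) + (58.25) + (34.5) = 204
Area = |Σ|/2 = 102.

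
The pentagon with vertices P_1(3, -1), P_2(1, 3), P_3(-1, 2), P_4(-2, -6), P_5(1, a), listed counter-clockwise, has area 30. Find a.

-6

Write out the shoelace sum; only the two edges meeting at P_5 involve a:
2·Area = [((-2)·a − 1·(-6)) + (1·(-1) − 3·a)] + 25
       = -5·a + 30 = 60
⇒ a = -6.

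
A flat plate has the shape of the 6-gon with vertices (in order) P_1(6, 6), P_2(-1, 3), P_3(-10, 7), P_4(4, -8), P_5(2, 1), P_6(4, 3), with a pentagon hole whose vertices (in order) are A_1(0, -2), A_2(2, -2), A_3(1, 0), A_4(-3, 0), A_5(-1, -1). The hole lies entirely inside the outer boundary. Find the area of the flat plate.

Outer boundary:
Apply Gauss's area formula: 2A = Σ (x_i·y_{i+1} − x_{i+1}·y_i), indices taken mod 6.
P_1→P_2: (6)(3) − (-1)(6) = 24
P_2→P_3: (-1)(7) − (-10)(3) = 23
P_3→P_4: (-10)(-8) − (4)(7) = 52
P_4→P_5: (4)(1) − (2)(-8) = 20
P_5→P_6: (2)(3) − (4)(1) = 2
P_6→P_1: (4)(6) − (6)(3) = 6
Σ = 127
Area = |Σ|/2 = 63.5.
Hole:
Σ = (4) + (2) + (0) + (3) + (2) = 11
Area = |Σ|/2 = 5.5.
Net area = 63.5 − 5.5 = 58.

58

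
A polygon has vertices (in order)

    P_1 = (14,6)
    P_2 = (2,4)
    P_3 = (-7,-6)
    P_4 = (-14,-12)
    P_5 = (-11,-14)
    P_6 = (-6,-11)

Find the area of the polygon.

Σ = (44) + (16) + (0) + (64) + (37) + (118) = 279
Area = |Σ|/2 = 139.5.

139.5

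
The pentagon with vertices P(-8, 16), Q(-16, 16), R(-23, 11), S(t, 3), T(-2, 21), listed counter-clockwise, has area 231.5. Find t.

7

Write out the shoelace sum; only the two edges meeting at S involve t:
2·Area = [((-23)·3 − t·11) + (t·21 − (-2)·3)] + 456
       = 10·t + 393 = 463
⇒ t = 7.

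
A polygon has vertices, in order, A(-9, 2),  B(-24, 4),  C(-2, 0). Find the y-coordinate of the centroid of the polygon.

Apply Gauss's area formula. First the cross-terms c_i = x_i·y_{i+1} − x_{i+1}·y_i:
  12, 8, -4  ⇒  2A = 16, A = 8.
Then Σ (y_i + y_{i+1})·c_i = 96, so ȳ = 96 / (6·8) = 2.

2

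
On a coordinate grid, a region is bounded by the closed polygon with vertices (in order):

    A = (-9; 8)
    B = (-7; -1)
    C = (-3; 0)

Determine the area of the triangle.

19

Apply the shoelace (surveyor's) formula: 2A = Σ (x_i·y_{i+1} − x_{i+1}·y_i), indices taken mod 3.
Cross-terms: 65, -3, -24  ⇒  Σ = 38
Area = |Σ|/2 = 19.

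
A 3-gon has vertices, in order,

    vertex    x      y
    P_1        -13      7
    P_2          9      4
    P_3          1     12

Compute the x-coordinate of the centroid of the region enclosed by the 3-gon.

-1

Apply Gauss's area formula. First the cross-terms c_i = x_i·y_{i+1} − x_{i+1}·y_i:
  -115, 104, 163  ⇒  2A = 152, A = 76.
Then Σ (x_i + x_{i+1})·c_i = -456, so x̄ = -456 / (6·76) = -1.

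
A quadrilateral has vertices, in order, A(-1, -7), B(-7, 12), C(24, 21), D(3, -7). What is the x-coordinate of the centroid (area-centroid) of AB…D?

Apply the shoelace formula. First the cross-terms c_i = x_i·y_{i+1} − x_{i+1}·y_i:
  -61, -435, -231, -28  ⇒  2A = -755, A = -377.5.
Then Σ (x_i + x_{i+1})·c_i = -13200, so x̄ = -13200 / (6·(-377.5)) = 880/151.

880/151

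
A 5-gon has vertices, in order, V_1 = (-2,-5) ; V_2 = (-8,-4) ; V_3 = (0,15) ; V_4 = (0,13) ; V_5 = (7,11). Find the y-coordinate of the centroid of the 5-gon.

4.2890625

Apply Gauss's area formula. First the cross-terms c_i = x_i·y_{i+1} − x_{i+1}·y_i:
  -32, -120, 0, -91, -13  ⇒  2A = -256, A = -128.
Then Σ (y_i + y_{i+1})·c_i = -3294, so ȳ = -3294 / (6·(-128)) = 4.2890625.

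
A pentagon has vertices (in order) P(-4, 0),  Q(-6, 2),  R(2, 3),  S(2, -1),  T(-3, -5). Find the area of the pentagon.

35.5

Apply the shoelace (surveyor's) formula: 2A = Σ (x_i·y_{i+1} − x_{i+1}·y_i), indices taken mod 5.
Cross-terms: -8, -22, -8, -13, -20  ⇒  Σ = -71
Area = |Σ|/2 = 35.5.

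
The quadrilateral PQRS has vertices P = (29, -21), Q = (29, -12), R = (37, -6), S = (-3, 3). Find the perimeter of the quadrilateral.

100

|PQ| = √((0)² + (9)²) = √81 = 9
|QR| = √((8)² + (6)²) = √100 = 10
|RS| = √((-40)² + (9)²) = √1681 = 41
|SP| = √((32)² + (-24)²) = √1600 = 40
Perimeter = 9 + 10 + 41 + 40 = 100.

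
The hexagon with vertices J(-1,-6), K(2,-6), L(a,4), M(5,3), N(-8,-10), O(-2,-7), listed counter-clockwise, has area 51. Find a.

The doubled signed area Σ (x_i y_{i+1} − x_{i+1} y_i) is linear in a.
With a=0 it equals 21; the coefficient of a is 9 (from the two edges through L).
So 9·a + 21 = 2·51 = 102 ⇒ a = 9.

9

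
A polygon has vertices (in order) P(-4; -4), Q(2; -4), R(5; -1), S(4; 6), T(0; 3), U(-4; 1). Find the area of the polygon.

Apply the surveyor's formula: 2A = Σ (x_i·y_{i+1} − x_{i+1}·y_i), indices taken mod 6.
Σ = (24) + (18) + (34) + (12) + (12) + (20) = 120
Area = |Σ|/2 = 60.

60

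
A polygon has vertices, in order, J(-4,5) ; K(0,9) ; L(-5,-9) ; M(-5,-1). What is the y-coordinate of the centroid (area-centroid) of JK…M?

Apply the shoelace (surveyor's) formula. First the cross-terms c_i = x_i·y_{i+1} − x_{i+1}·y_i:
  -36, 45, -40, -29  ⇒  2A = -60, A = -30.
Then Σ (y_i + y_{i+1})·c_i = -220, so ȳ = -220 / (6·(-30)) = 11/9.

11/9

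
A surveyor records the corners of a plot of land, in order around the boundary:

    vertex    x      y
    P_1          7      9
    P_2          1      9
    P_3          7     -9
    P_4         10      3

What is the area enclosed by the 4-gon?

Apply Gauss's area formula: 2A = Σ (x_i·y_{i+1} − x_{i+1}·y_i), indices taken mod 4.
Cross-terms: 54, -72, 111, 69  ⇒  Σ = 162
Area = |Σ|/2 = 81.

81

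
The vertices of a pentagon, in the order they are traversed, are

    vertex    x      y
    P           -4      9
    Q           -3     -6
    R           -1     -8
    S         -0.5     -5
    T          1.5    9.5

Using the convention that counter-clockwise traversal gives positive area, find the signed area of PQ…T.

Apply the shoelace (surveyor's) formula: 2A = Σ (x_i·y_{i+1} − x_{i+1}·y_i), indices taken mod 5.
Cross-terms: 51, 18, 1, 2.75, 51.5  ⇒  Σ = 124.25
Signed area = Σ/2 = 62.125 (positive ⇒ counter-clockwise traversal).

62.125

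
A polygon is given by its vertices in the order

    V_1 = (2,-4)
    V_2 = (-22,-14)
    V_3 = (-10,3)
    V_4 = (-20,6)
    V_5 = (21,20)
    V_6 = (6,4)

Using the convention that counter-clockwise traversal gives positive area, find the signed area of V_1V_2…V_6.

Apply the shoelace formula: 2A = Σ (x_i·y_{i+1} − x_{i+1}·y_i), indices taken mod 6.
Cross-terms: -116, -206, 0, -526, -36, -32  ⇒  Σ = -916
Signed area = Σ/2 = -458 (negative ⇒ clockwise traversal).

-458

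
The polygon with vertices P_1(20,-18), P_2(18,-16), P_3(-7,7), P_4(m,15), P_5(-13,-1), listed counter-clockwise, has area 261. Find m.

The doubled signed area Σ (x_i y_{i+1} − x_{i+1} y_i) is linear in m.
With m=0 it equals 362; the coefficient of m is -8 (from the two edges through P_4).
So -8·m + 362 = 2·261 = 522 ⇒ m = -20.

-20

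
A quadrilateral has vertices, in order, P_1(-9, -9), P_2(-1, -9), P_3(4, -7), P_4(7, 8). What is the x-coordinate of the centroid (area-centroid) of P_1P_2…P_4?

94/205

Apply the shoelace formula. First the cross-terms c_i = x_i·y_{i+1} − x_{i+1}·y_i:
  72, 43, 81, 9  ⇒  2A = 205, A = 102.5.
Then Σ (x_i + x_{i+1})·c_i = 282, so x̄ = 282 / (6·102.5) = 94/205.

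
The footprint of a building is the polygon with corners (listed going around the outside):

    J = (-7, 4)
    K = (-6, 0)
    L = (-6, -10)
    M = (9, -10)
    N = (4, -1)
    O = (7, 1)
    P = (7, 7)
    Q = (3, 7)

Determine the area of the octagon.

Apply the surveyor's formula: 2A = Σ (x_i·y_{i+1} − x_{i+1}·y_i), indices taken mod 8.
Σ = (24) + (60) + (150) + (31) + (11) + (42) + (28) + (61) = 407
Area = |Σ|/2 = 203.5.

203.5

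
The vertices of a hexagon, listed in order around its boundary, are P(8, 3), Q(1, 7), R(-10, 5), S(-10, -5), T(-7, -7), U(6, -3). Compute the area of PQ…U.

184

Apply the surveyor's formula: 2A = Σ (x_i·y_{i+1} − x_{i+1}·y_i), indices taken mod 6.
Σ = (53) + (75) + (100) + (35) + (63) + (42) = 368
Area = |Σ|/2 = 184.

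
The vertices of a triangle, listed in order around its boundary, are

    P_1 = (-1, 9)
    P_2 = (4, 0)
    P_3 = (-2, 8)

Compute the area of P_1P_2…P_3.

7

Apply the shoelace (surveyor's) formula: 2A = Σ (x_i·y_{i+1} − x_{i+1}·y_i), indices taken mod 3.
Σ = (-36) + (32) + (-10) = -14
Area = |Σ|/2 = 7.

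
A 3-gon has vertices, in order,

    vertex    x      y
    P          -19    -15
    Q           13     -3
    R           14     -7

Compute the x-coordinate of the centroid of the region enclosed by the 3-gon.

8/3

Apply the shoelace (surveyor's) formula. First the cross-terms c_i = x_i·y_{i+1} − x_{i+1}·y_i:
  252, -49, -343  ⇒  2A = -140, A = -70.
Then Σ (x_i + x_{i+1})·c_i = -1120, so x̄ = -1120 / (6·(-70)) = 8/3.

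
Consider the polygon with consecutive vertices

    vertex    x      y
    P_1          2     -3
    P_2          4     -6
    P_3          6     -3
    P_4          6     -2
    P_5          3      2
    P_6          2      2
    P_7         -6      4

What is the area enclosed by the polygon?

Σ = (0) + (24) + (6) + (18) + (2) + (20) + (10) = 80
Area = |Σ|/2 = 40.

40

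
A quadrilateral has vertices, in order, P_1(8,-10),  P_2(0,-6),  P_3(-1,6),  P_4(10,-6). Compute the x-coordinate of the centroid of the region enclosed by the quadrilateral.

Apply Gauss's area formula. First the cross-terms c_i = x_i·y_{i+1} − x_{i+1}·y_i:
  -48, -6, -54, -52  ⇒  2A = -160, A = -80.
Then Σ (x_i + x_{i+1})·c_i = -1800, so x̄ = -1800 / (6·(-80)) = 3.75.

3.75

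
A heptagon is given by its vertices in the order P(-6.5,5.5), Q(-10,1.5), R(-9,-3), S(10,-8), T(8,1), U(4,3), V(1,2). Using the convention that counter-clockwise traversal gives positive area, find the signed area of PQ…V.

154.125

Cross-terms: 45.25, 43.5, 102, 74, 20, 5, 18.5  ⇒  Σ = 308.25
Signed area = Σ/2 = 154.125 (positive ⇒ counter-clockwise traversal).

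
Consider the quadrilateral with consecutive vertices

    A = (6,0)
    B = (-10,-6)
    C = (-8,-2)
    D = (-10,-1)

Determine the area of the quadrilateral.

A→B: (6)(-6) − (-10)(0) = -36
B→C: (-10)(-2) − (-8)(-6) = -28
C→D: (-8)(-1) − (-10)(-2) = -12
D→A: (-10)(0) − (6)(-1) = 6
Σ = -70
Area = |Σ|/2 = 35.

35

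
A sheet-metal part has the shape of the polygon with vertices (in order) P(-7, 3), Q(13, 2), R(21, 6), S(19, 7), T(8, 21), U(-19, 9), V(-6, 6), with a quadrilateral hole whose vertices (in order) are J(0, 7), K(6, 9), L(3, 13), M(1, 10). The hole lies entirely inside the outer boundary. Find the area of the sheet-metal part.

Outer boundary:
Σ = (-53) + (36) + (33) + (343) + (471) + (-60) + (24) = 794
Area = |Σ|/2 = 397.
Hole:
Apply the surveyor's formula: 2A = Σ (x_i·y_{i+1} − x_{i+1}·y_i), indices taken mod 4.
Σ = (-42) + (51) + (17) + (7) = 33
Area = |Σ|/2 = 16.5.
Net area = 397 − 16.5 = 380.5.

380.5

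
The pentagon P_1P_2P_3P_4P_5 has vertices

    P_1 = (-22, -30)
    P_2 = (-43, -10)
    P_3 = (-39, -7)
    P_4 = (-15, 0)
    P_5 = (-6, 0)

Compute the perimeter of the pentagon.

|P_1P_2| = √((-21)² + (20)²) = √841 = 29
|P_2P_3| = √((4)² + (3)²) = √25 = 5
|P_3P_4| = √((24)² + (7)²) = √625 = 25
|P_4P_5| = √((9)² + (0)²) = √81 = 9
|P_5P_1| = √((-16)² + (-30)²) = √1156 = 34
Perimeter = 29 + 5 + 25 + 9 + 34 = 102.

102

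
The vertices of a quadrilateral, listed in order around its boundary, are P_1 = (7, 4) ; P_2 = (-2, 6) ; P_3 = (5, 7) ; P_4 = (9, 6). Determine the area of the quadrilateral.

16.5

Cross-terms: 50, -44, -33, -6  ⇒  Σ = -33
Area = |Σ|/2 = 16.5.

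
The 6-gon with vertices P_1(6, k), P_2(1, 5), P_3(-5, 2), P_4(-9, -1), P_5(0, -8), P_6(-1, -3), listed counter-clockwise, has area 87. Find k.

The doubled signed area Σ (x_i y_{i+1} − x_{i+1} y_i) is linear in k.
With k=0 it equals 162; the coefficient of k is -2 (from the two edges through P_1).
So -2·k + 162 = 2·87 = 174 ⇒ k = -6.

-6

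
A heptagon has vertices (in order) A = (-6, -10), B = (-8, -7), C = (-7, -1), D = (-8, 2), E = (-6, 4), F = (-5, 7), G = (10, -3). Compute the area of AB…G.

158

Σ = (-38) + (-41) + (-22) + (-20) + (-22) + (-55) + (-118) = -316
Area = |Σ|/2 = 158.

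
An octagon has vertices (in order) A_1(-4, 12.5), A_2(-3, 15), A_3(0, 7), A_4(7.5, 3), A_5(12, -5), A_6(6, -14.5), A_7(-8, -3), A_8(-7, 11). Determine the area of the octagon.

300

Apply the surveyor's formula: 2A = Σ (x_i·y_{i+1} − x_{i+1}·y_i), indices taken mod 8.
Σ = (-22.5) + (-21) + (-52.5) + (-73.5) + (-144) + (-134) + (-109) + (-43.5) = -600
Area = |Σ|/2 = 300.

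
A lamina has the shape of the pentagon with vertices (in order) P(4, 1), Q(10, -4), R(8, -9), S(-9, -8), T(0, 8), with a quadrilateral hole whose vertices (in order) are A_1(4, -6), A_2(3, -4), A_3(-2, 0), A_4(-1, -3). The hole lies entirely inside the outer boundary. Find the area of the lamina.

Outer boundary:
Apply the shoelace formula: 2A = Σ (x_i·y_{i+1} − x_{i+1}·y_i), indices taken mod 5.
Σ = (-26) + (-58) + (-145) + (-72) + (-32) = -333
Area = |Σ|/2 = 166.5.
Hole:
Σ = (2) + (-8) + (6) + (18) = 18
Area = |Σ|/2 = 9.
Net area = 166.5 − 9 = 157.5.

157.5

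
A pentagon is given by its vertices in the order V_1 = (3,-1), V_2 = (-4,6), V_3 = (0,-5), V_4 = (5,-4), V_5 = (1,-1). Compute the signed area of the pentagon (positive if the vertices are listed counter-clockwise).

30

V_1→V_2: (3)(6) − (-4)(-1) = 14
V_2→V_3: (-4)(-5) − (0)(6) = 20
V_3→V_4: (0)(-4) − (5)(-5) = 25
V_4→V_5: (5)(-1) − (1)(-4) = -1
V_5→V_1: (1)(-1) − (3)(-1) = 2
Σ = 60
Signed area = Σ/2 = 30 (positive ⇒ counter-clockwise traversal).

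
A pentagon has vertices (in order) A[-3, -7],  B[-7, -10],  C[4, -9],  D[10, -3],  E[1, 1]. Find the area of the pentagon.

85.5

Apply the shoelace formula: 2A = Σ (x_i·y_{i+1} − x_{i+1}·y_i), indices taken mod 5.
A→B: (-3)(-10) − (-7)(-7) = -19
B→C: (-7)(-9) − (4)(-10) = 103
C→D: (4)(-3) − (10)(-9) = 78
D→E: (10)(1) − (1)(-3) = 13
E→A: (1)(-7) − (-3)(1) = -4
Σ = 171
Area = |Σ|/2 = 85.5.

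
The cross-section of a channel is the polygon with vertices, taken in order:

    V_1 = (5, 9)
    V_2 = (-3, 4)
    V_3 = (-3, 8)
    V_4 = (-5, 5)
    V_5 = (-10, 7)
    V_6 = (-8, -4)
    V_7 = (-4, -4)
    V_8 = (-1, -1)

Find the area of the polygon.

91.5

Apply the shoelace (surveyor's) formula: 2A = Σ (x_i·y_{i+1} − x_{i+1}·y_i), indices taken mod 8.
Σ = (47) + (-12) + (25) + (15) + (96) + (16) + (0) + (-4) = 183
Area = |Σ|/2 = 91.5.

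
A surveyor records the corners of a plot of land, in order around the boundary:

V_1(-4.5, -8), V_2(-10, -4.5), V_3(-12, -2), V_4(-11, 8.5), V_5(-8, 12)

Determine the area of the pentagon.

Apply Gauss's area formula: 2A = Σ (x_i·y_{i+1} − x_{i+1}·y_i), indices taken mod 5.
Cross-terms: -59.75, -34, -124, -64, 118  ⇒  Σ = -163.75
Area = |Σ|/2 = 81.875.

81.875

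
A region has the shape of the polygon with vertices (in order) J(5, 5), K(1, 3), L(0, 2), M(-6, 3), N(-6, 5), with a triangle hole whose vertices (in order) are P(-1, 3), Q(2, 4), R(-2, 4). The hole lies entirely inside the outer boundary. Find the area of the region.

19.5

Outer boundary:
Apply the surveyor's formula: 2A = Σ (x_i·y_{i+1} − x_{i+1}·y_i), indices taken mod 5.
Cross-terms: 10, 2, 12, -12, -55  ⇒  Σ = -43
Area = |Σ|/2 = 21.5.
Hole:
Apply Gauss's area formula: 2A = Σ (x_i·y_{i+1} − x_{i+1}·y_i), indices taken mod 3.
Σ = (-10) + (16) + (-2) = 4
Area = |Σ|/2 = 2.
Net area = 21.5 − 2 = 19.5.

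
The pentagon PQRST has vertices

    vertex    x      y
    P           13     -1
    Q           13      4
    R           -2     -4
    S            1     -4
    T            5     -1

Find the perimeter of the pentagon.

38

|PQ| = √((0)² + (5)²) = √25 = 5
|QR| = √((-15)² + (-8)²) = √289 = 17
|RS| = √((3)² + (0)²) = √9 = 3
|ST| = √((4)² + (3)²) = √25 = 5
|TP| = √((8)² + (0)²) = √64 = 8
Perimeter = 5 + 17 + 3 + 5 + 8 = 38.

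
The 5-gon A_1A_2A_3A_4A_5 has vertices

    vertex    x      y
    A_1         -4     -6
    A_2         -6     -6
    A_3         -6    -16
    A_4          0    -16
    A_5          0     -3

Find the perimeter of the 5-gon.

|A_1A_2| = √((-2)² + (0)²) = √4 = 2
|A_2A_3| = √((0)² + (-10)²) = √100 = 10
|A_3A_4| = √((6)² + (0)²) = √36 = 6
|A_4A_5| = √((0)² + (13)²) = √169 = 13
|A_5A_1| = √((-4)² + (-3)²) = √25 = 5
Perimeter = 2 + 10 + 6 + 13 + 5 = 36.

36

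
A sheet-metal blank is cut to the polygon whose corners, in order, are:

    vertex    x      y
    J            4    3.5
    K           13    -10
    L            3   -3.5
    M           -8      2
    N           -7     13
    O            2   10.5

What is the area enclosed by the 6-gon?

Σ = (-85.5) + (-15.5) + (-22) + (-90) + (-99.5) + (-35) = -347.5
Area = |Σ|/2 = 173.75.

173.75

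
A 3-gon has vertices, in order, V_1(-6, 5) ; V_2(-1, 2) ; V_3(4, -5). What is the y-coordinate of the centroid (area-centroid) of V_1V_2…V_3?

2/3

Apply the shoelace (surveyor's) formula. First the cross-terms c_i = x_i·y_{i+1} − x_{i+1}·y_i:
  -7, -3, -10  ⇒  2A = -20, A = -10.
Then Σ (y_i + y_{i+1})·c_i = -40, so ȳ = -40 / (6·(-10)) = 2/3.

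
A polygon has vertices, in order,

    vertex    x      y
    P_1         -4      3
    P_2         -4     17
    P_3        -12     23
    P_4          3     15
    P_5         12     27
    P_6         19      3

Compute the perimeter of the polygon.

|P_1P_2| = √((0)² + (14)²) = √196 = 14
|P_2P_3| = √((-8)² + (6)²) = √100 = 10
|P_3P_4| = √((15)² + (-8)²) = √289 = 17
|P_4P_5| = √((9)² + (12)²) = √225 = 15
|P_5P_6| = √((7)² + (-24)²) = √625 = 25
|P_6P_1| = √((-23)² + (0)²) = √529 = 23
Perimeter = 14 + 10 + 17 + 15 + 25 + 23 = 104.

104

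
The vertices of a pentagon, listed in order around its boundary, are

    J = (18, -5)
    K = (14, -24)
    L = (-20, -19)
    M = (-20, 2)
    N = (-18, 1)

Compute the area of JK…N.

Apply Gauss's area formula: 2A = Σ (x_i·y_{i+1} − x_{i+1}·y_i), indices taken mod 5.
Σ = (-362) + (-746) + (-420) + (16) + (72) = -1440
Area = |Σ|/2 = 720.

720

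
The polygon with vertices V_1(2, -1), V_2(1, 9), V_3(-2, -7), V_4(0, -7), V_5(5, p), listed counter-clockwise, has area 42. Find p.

The doubled signed area Σ (x_i y_{i+1} − x_{i+1} y_i) is linear in p.
With p=0 it equals 74; the coefficient of p is -2 (from the two edges through V_5).
So -2·p + 74 = 2·42 = 84 ⇒ p = -5.

-5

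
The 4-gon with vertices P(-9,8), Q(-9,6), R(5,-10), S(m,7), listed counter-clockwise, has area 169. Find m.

9

The doubled signed area Σ (x_i y_{i+1} − x_{i+1} y_i) is linear in m.
With m=0 it equals 176; the coefficient of m is 18 (from the two edges through S).
So 18·m + 176 = 2·169 = 338 ⇒ m = 9.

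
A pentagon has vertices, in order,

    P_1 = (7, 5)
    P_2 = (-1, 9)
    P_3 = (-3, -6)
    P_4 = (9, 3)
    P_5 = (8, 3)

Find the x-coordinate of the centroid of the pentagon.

Apply the shoelace (surveyor's) formula. First the cross-terms c_i = x_i·y_{i+1} − x_{i+1}·y_i:
  68, 33, 45, 3, 19  ⇒  2A = 168, A = 84.
Then Σ (x_i + x_{i+1})·c_i = 882, so x̄ = 882 / (6·84) = 1.75.

1.75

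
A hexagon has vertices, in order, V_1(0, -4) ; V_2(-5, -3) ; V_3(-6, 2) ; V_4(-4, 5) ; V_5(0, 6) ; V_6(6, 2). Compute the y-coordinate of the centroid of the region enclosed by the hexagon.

Apply the shoelace formula. First the cross-terms c_i = x_i·y_{i+1} − x_{i+1}·y_i:
  -20, -28, -22, -24, -36, -24  ⇒  2A = -154, A = -77.
Then Σ (y_i + y_{i+1})·c_i = -490, so ȳ = -490 / (6·(-77)) = 35/33.

35/33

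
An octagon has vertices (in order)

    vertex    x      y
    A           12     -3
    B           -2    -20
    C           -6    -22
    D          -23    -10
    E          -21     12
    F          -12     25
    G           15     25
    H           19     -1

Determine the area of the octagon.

Cross-terms: -246, -76, -446, -486, -381, -675, -490, -45  ⇒  Σ = -2845
Area = |Σ|/2 = 1422.5.

1422.5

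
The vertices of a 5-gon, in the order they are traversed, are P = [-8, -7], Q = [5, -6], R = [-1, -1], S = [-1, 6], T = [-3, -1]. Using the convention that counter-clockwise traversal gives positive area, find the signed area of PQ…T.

48.5

Cross-terms: 83, -11, -7, 19, 13  ⇒  Σ = 97
Signed area = Σ/2 = 48.5 (positive ⇒ counter-clockwise traversal).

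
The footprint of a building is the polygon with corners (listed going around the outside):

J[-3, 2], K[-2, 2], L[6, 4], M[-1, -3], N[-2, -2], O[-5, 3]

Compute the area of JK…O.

28.5

Apply the shoelace formula: 2A = Σ (x_i·y_{i+1} − x_{i+1}·y_i), indices taken mod 6.
Cross-terms: -2, -20, -14, -4, -16, -1  ⇒  Σ = -57
Area = |Σ|/2 = 28.5.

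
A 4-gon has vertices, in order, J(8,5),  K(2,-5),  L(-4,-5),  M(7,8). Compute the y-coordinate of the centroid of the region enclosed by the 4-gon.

Apply Gauss's area formula. First the cross-terms c_i = x_i·y_{i+1} − x_{i+1}·y_i:
  -50, -30, 3, -29  ⇒  2A = -106, A = -53.
Then Σ (y_i + y_{i+1})·c_i = -68, so ȳ = -68 / (6·(-53)) = 34/159.

34/159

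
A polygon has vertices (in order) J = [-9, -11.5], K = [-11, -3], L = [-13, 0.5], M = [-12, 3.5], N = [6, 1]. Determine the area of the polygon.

138.25

J→K: (-9)(-3) − (-11)(-11.5) = -99.5
K→L: (-11)(0.5) − (-13)(-3) = -44.5
L→M: (-13)(3.5) − (-12)(0.5) = -39.5
M→N: (-12)(1) − (6)(3.5) = -33
N→J: (6)(-11.5) − (-9)(1) = -60
Σ = -276.5
Area = |Σ|/2 = 138.25.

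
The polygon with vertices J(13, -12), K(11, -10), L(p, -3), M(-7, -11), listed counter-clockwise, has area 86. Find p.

Write out the shoelace sum; only the two edges meeting at L involve p:
2·Area = [(11·(-3) − p·(-10)) + (p·(-11) − (-7)·(-3))] + 229
       = -1·p + 175 = 172
⇒ p = 3.

3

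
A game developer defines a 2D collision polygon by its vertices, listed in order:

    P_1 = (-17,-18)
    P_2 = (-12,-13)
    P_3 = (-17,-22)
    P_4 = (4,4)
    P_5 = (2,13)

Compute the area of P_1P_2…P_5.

Σ = (5) + (43) + (20) + (44) + (185) = 297
Area = |Σ|/2 = 148.5.

148.5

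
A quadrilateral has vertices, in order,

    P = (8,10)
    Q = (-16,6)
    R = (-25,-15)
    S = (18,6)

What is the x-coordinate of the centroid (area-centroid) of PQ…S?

Apply the shoelace (surveyor's) formula. First the cross-terms c_i = x_i·y_{i+1} − x_{i+1}·y_i:
  208, 390, 120, 132  ⇒  2A = 850, A = 425.
Then Σ (x_i + x_{i+1})·c_i = -15062, so x̄ = -15062 / (6·425) = -443/75.

-443/75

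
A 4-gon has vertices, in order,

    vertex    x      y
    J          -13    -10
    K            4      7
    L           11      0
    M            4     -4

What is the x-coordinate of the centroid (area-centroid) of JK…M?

Apply Gauss's area formula. First the cross-terms c_i = x_i·y_{i+1} − x_{i+1}·y_i:
  -51, -77, -44, -92  ⇒  2A = -264, A = -132.
Then Σ (x_i + x_{i+1})·c_i = -528, so x̄ = -528 / (6·(-132)) = 2/3.

2/3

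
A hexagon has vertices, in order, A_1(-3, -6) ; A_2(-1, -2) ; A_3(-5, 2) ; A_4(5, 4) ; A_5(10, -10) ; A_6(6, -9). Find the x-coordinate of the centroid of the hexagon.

649/225

Apply the surveyor's formula. First the cross-terms c_i = x_i·y_{i+1} − x_{i+1}·y_i:
  0, -12, -30, -90, -30, -63  ⇒  2A = -225, A = -112.5.
Then Σ (x_i + x_{i+1})·c_i = -1947, so x̄ = -1947 / (6·(-112.5)) = 649/225.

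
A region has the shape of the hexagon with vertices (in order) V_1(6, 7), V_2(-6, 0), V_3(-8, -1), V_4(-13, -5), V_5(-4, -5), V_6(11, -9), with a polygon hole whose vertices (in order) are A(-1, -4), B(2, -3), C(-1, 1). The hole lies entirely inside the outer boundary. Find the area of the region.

163.5

Outer boundary:
Apply the shoelace formula: 2A = Σ (x_i·y_{i+1} − x_{i+1}·y_i), indices taken mod 6.
Cross-terms: 42, 6, 27, 45, 91, 131  ⇒  Σ = 342
Area = |Σ|/2 = 171.
Hole:
Cross-terms: 11, -1, 5  ⇒  Σ = 15
Area = |Σ|/2 = 7.5.
Net area = 171 − 7.5 = 163.5.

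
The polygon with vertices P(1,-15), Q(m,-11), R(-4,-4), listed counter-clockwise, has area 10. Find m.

The doubled signed area Σ (x_i y_{i+1} − x_{i+1} y_i) is linear in m.
With m=0 it equals 9; the coefficient of m is 11 (from the two edges through Q).
So 11·m + 9 = 2·10 = 20 ⇒ m = 1.

1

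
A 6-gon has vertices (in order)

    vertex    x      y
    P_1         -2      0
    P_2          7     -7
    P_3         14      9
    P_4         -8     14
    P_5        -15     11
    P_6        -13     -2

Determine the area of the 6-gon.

367

Apply the surveyor's formula: 2A = Σ (x_i·y_{i+1} − x_{i+1}·y_i), indices taken mod 6.
Σ = (14) + (161) + (268) + (122) + (173) + (-4) = 734
Area = |Σ|/2 = 367.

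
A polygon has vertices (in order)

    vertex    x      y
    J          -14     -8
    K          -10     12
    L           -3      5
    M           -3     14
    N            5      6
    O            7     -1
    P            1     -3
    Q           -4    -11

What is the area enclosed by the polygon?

Apply the shoelace (surveyor's) formula: 2A = Σ (x_i·y_{i+1} − x_{i+1}·y_i), indices taken mod 8.
Cross-terms: -248, -14, -27, -88, -47, -20, -23, -122  ⇒  Σ = -589
Area = |Σ|/2 = 294.5.

294.5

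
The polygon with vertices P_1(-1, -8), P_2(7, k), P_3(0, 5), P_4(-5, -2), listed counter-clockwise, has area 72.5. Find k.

Write out the shoelace sum; only the two edges meeting at P_2 involve k:
2·Area = [((-1)·k − 7·(-8)) + (7·5 − 0·k)] + 63
       = -1·k + 154 = 145
⇒ k = 9.

9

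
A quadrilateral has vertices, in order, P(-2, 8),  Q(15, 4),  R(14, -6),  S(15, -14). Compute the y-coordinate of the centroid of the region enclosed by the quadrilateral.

Apply the shoelace formula. First the cross-terms c_i = x_i·y_{i+1} − x_{i+1}·y_i:
  -128, -146, -106, 92  ⇒  2A = -288, A = -144.
Then Σ (y_i + y_{i+1})·c_i = 324, so ȳ = 324 / (6·(-144)) = -0.375.

-0.375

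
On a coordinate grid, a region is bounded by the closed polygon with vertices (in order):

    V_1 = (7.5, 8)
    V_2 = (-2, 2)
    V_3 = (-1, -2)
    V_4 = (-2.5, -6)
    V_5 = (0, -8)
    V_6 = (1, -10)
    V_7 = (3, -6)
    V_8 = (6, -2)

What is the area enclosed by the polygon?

Σ = (31) + (6) + (1) + (20) + (8) + (24) + (30) + (63) = 183
Area = |Σ|/2 = 91.5.

91.5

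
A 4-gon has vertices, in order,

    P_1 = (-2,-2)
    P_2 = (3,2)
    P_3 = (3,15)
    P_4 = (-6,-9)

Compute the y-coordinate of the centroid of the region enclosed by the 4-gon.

369/98

Apply the shoelace formula. First the cross-terms c_i = x_i·y_{i+1} − x_{i+1}·y_i:
  2, 39, 63, -6  ⇒  2A = 98, A = 49.
Then Σ (y_i + y_{i+1})·c_i = 1107, so ȳ = 1107 / (6·49) = 369/98.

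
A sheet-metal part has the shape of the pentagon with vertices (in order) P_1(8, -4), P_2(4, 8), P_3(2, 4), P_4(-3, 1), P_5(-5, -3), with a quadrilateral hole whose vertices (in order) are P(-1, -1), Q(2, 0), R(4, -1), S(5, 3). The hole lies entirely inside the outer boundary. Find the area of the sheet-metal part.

68.5

Outer boundary:
Cross-terms: 80, 0, 14, 14, 44  ⇒  Σ = 152
Area = |Σ|/2 = 76.
Hole:
Apply the shoelace formula: 2A = Σ (x_i·y_{i+1} − x_{i+1}·y_i), indices taken mod 4.
Cross-terms: 2, -2, 17, -2  ⇒  Σ = 15
Area = |Σ|/2 = 7.5.
Net area = 76 − 7.5 = 68.5.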